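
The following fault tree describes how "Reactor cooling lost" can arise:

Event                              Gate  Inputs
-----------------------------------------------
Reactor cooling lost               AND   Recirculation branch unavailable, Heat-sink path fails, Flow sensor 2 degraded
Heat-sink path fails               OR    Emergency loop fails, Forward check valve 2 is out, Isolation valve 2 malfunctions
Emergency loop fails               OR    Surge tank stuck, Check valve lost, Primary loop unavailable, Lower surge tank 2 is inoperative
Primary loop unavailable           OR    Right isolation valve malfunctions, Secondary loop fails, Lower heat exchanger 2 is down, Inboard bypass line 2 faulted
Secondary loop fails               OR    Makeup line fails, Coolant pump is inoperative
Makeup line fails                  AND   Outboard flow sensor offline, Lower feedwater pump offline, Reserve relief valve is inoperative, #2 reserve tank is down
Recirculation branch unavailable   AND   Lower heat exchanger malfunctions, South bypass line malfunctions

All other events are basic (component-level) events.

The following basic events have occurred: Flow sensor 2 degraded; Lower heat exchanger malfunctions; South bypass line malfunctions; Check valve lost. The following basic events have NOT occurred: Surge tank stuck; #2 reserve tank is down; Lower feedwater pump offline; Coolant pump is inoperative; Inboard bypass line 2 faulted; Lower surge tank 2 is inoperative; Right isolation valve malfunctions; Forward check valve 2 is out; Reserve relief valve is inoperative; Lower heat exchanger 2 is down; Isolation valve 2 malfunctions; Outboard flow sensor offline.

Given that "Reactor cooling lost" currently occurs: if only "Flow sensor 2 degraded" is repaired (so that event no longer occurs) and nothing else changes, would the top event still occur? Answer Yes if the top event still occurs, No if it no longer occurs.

No

Counterfactual: set "Flow sensor 2 degraded" to not occurred.
Recirculation branch unavailable [AND]: Lower heat exchanger malfunctions=occurs, South bypass line malfunctions=occurs → all inputs occur → occurs.
Makeup line fails [AND]: Outboard flow sensor offline=not, Lower feedwater pump offline=not, Reserve relief valve is inoperative=not, #2 reserve tank is down=not → not all inputs occur → does not occur.
Secondary loop fails [OR]: Makeup line fails=not, Coolant pump is inoperative=not → no input occurs → does not occur.
Primary loop unavailable [OR]: Right isolation valve malfunctions=not, Secondary loop fails=not, Lower heat exchanger 2 is down=not, Inboard bypass line 2 faulted=not → no input occurs → does not occur.
Emergency loop fails [OR]: Surge tank stuck=not, Check valve lost=occurs, Primary loop unavailable=not, Lower surge tank 2 is inoperative=not → at least one input occurs → occurs.
Heat-sink path fails [OR]: Emergency loop fails=occurs, Forward check valve 2 is out=not, Isolation valve 2 malfunctions=not → at least one input occurs → occurs.
Reactor cooling lost [AND]: Recirculation branch unavailable=occurs, Heat-sink path fails=occurs, Flow sensor 2 degraded=not → not all inputs occur → does not occur.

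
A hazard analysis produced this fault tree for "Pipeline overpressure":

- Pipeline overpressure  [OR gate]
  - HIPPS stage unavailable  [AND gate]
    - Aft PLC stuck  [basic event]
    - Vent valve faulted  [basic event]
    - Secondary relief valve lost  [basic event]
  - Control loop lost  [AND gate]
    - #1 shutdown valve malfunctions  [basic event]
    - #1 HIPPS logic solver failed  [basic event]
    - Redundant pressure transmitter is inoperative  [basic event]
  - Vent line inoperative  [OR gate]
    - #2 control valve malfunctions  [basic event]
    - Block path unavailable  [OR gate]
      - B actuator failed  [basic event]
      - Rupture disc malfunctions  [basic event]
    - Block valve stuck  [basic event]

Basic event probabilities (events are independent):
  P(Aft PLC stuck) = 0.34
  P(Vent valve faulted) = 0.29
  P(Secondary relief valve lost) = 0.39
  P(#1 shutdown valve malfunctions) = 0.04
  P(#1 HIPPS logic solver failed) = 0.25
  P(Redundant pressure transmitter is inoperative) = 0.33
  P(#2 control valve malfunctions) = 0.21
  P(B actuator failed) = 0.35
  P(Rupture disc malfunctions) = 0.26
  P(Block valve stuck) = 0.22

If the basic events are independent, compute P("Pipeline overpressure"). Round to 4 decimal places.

0.7159

P(HIPPS stage unavailable) [AND] = 0.34 × 0.29 × 0.39 = 0.038454
P(Control loop lost) [AND] = 0.04 × 0.25 × 0.33 = 0.003300
P(Block path unavailable) [OR] = 1 − (1−0.35) × (1−0.26) = 0.519000
P(Vent line inoperative) [OR] = 1 − (1−0.21) × (1−0.519000) × (1−0.22) = 0.703608
P(Pipeline overpressure) [OR] = 1 − (1−0.038454) × (1−0.003300) × (1−0.703608) = 0.715946
Rounded to 4 decimal places: P(Pipeline overpressure) ≈ 0.7159.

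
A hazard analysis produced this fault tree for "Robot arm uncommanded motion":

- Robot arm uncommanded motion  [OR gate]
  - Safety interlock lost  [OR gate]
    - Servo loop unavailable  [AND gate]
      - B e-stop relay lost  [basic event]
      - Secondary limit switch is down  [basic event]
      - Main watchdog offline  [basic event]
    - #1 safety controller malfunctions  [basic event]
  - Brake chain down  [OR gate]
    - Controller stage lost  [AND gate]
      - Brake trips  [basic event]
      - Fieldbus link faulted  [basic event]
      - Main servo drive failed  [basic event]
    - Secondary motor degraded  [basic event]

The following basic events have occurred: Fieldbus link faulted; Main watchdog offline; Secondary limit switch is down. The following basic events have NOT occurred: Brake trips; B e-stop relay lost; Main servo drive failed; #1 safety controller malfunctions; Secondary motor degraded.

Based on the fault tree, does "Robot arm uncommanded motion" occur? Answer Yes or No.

No

Servo loop unavailable [AND]: B e-stop relay lost=not, Secondary limit switch is down=occurs, Main watchdog offline=occurs → not all inputs occur → does not occur.
Safety interlock lost [OR]: Servo loop unavailable=not, #1 safety controller malfunctions=not → no input occurs → does not occur.
Controller stage lost [AND]: Brake trips=not, Fieldbus link faulted=occurs, Main servo drive failed=not → not all inputs occur → does not occur.
Brake chain down [OR]: Controller stage lost=not, Secondary motor degraded=not → no input occurs → does not occur.
Robot arm uncommanded motion [OR]: Safety interlock lost=not, Brake chain down=not → no input occurs → does not occur.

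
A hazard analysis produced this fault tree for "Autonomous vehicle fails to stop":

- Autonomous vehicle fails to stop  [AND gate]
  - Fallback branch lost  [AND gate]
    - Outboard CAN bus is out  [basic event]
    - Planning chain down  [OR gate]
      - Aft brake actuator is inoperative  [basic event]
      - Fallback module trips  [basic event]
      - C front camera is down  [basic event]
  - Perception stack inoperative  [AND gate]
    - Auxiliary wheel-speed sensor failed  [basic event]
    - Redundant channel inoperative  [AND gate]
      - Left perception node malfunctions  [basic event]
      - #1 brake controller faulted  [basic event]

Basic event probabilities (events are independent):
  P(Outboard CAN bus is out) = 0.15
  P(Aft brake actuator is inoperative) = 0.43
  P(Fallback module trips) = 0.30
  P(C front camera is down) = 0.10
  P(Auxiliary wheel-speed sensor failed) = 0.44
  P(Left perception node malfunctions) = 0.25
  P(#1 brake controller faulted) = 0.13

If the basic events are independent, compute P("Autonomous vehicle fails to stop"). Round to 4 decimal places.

0.0014

P(Planning chain down) [OR] = 1 − (1−0.43) × (1−0.30) × (1−0.10) = 0.640900
P(Fallback branch lost) [AND] = 0.15 × 0.640900 = 0.096135
P(Redundant channel inoperative) [AND] = 0.25 × 0.13 = 0.032500
P(Perception stack inoperative) [AND] = 0.44 × 0.032500 = 0.014300
P(Autonomous vehicle fails to stop) [AND] = 0.096135 × 0.014300 = 0.001375
Rounded to 4 decimal places: P(Autonomous vehicle fails to stop) ≈ 0.0014.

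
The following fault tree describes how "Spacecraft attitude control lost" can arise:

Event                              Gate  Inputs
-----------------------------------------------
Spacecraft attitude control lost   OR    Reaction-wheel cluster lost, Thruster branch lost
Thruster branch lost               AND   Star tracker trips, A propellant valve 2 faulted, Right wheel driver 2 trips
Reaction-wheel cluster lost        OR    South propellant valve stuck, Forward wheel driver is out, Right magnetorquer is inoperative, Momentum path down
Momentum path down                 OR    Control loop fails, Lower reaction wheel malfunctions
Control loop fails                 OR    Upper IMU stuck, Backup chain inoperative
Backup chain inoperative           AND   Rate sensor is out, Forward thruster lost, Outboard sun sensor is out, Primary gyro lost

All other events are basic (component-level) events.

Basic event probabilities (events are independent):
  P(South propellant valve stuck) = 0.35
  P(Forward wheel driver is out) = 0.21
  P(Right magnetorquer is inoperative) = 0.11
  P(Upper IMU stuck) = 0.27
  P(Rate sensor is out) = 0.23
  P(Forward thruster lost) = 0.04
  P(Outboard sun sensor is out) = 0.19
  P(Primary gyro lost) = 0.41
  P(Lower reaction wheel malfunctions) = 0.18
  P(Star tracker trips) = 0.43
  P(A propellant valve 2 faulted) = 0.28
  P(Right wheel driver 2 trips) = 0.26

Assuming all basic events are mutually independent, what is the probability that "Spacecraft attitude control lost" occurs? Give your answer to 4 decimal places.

P(Backup chain inoperative) [AND] = 0.23 × 0.04 × 0.19 × 0.41 = 0.000717
P(Control loop fails) [OR] = 1 − (1−0.27) × (1−0.000717) = 0.270523
P(Momentum path down) [OR] = 1 − (1−0.270523) × (1−0.18) = 0.401829
P(Reaction-wheel cluster lost) [OR] = 1 − (1−0.35) × (1−0.21) × (1−0.11) × (1−0.401829) = 0.726627
P(Thruster branch lost) [AND] = 0.43 × 0.28 × 0.26 = 0.031304
P(Spacecraft attitude control lost) [OR] = 1 − (1−0.726627) × (1−0.031304) = 0.735185
Rounded to 4 decimal places: P(Spacecraft attitude control lost) ≈ 0.7352.

0.7352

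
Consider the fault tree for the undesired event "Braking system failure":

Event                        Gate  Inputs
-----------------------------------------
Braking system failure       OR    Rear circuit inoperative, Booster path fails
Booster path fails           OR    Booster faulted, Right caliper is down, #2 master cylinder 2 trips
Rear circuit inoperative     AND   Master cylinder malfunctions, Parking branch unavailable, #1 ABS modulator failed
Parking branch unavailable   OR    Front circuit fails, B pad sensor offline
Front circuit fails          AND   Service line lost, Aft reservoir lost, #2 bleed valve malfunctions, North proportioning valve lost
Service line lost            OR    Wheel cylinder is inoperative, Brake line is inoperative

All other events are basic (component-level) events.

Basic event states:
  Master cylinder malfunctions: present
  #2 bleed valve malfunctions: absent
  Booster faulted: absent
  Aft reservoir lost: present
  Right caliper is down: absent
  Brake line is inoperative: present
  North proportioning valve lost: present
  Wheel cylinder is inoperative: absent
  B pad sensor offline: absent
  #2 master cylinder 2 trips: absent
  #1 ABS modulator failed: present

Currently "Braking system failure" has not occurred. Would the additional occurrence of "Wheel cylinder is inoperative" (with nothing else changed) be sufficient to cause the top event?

No

Counterfactual: set "Wheel cylinder is inoperative" to occurred.
Service line lost [OR]: Wheel cylinder is inoperative=occurs, Brake line is inoperative=occurs → at least one input occurs → occurs.
Front circuit fails [AND]: Service line lost=occurs, Aft reservoir lost=occurs, #2 bleed valve malfunctions=not, North proportioning valve lost=occurs → not all inputs occur → does not occur.
Parking branch unavailable [OR]: Front circuit fails=not, B pad sensor offline=not → no input occurs → does not occur.
Rear circuit inoperative [AND]: Master cylinder malfunctions=occurs, Parking branch unavailable=not, #1 ABS modulator failed=occurs → not all inputs occur → does not occur.
Booster path fails [OR]: Booster faulted=not, Right caliper is down=not, #2 master cylinder 2 trips=not → no input occurs → does not occur.
Braking system failure [OR]: Rear circuit inoperative=not, Booster path fails=not → no input occurs → does not occur.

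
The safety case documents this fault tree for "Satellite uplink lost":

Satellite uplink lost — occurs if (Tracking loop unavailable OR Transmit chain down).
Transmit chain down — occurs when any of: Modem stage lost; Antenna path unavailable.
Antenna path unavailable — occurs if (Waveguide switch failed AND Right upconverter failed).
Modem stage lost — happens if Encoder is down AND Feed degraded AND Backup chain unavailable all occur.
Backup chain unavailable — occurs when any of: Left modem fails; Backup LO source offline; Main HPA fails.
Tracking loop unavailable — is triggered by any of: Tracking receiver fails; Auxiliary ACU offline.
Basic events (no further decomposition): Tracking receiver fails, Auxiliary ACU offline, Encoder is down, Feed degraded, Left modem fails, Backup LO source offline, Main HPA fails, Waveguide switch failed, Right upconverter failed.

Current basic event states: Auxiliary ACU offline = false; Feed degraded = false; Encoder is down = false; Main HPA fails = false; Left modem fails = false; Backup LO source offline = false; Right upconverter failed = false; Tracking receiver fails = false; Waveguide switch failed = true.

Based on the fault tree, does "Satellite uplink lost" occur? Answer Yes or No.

Tracking loop unavailable [OR]: Tracking receiver fails=not, Auxiliary ACU offline=not → no input occurs → does not occur.
Backup chain unavailable [OR]: Left modem fails=not, Backup LO source offline=not, Main HPA fails=not → no input occurs → does not occur.
Modem stage lost [AND]: Encoder is down=not, Feed degraded=not, Backup chain unavailable=not → not all inputs occur → does not occur.
Antenna path unavailable [AND]: Waveguide switch failed=occurs, Right upconverter failed=not → not all inputs occur → does not occur.
Transmit chain down [OR]: Modem stage lost=not, Antenna path unavailable=not → no input occurs → does not occur.
Satellite uplink lost [OR]: Tracking loop unavailable=not, Transmit chain down=not → no input occurs → does not occur.

No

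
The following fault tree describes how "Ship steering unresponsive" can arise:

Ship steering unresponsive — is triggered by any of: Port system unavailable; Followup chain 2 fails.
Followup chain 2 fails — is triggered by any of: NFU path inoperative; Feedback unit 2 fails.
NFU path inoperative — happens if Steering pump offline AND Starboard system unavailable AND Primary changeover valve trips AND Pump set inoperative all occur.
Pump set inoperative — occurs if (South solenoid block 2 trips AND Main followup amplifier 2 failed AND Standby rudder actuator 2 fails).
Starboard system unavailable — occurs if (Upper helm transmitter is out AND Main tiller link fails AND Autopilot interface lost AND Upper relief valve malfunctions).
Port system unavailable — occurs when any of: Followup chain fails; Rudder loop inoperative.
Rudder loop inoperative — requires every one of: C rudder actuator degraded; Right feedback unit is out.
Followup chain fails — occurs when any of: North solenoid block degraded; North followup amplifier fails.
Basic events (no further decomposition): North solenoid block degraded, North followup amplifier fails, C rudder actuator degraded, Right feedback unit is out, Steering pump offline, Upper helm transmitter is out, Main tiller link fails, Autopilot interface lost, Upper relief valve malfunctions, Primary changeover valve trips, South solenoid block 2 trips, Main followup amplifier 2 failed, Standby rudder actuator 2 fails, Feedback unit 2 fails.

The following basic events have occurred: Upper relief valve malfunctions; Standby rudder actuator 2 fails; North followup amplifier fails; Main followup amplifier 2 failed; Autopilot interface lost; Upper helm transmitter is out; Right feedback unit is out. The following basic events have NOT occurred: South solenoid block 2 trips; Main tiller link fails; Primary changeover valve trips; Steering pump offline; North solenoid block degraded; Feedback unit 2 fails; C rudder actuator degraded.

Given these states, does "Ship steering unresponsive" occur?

Followup chain fails [OR]: North solenoid block degraded=not, North followup amplifier fails=occurs → at least one input occurs → occurs.
Rudder loop inoperative [AND]: C rudder actuator degraded=not, Right feedback unit is out=occurs → not all inputs occur → does not occur.
Port system unavailable [OR]: Followup chain fails=occurs, Rudder loop inoperative=not → at least one input occurs → occurs.
Starboard system unavailable [AND]: Upper helm transmitter is out=occurs, Main tiller link fails=not, Autopilot interface lost=occurs, Upper relief valve malfunctions=occurs → not all inputs occur → does not occur.
Pump set inoperative [AND]: South solenoid block 2 trips=not, Main followup amplifier 2 failed=occurs, Standby rudder actuator 2 fails=occurs → not all inputs occur → does not occur.
NFU path inoperative [AND]: Steering pump offline=not, Starboard system unavailable=not, Primary changeover valve trips=not, Pump set inoperative=not → not all inputs occur → does not occur.
Followup chain 2 fails [OR]: NFU path inoperative=not, Feedback unit 2 fails=not → no input occurs → does not occur.
Ship steering unresponsive [OR]: Port system unavailable=occurs, Followup chain 2 fails=not → at least one input occurs → occurs.

Yes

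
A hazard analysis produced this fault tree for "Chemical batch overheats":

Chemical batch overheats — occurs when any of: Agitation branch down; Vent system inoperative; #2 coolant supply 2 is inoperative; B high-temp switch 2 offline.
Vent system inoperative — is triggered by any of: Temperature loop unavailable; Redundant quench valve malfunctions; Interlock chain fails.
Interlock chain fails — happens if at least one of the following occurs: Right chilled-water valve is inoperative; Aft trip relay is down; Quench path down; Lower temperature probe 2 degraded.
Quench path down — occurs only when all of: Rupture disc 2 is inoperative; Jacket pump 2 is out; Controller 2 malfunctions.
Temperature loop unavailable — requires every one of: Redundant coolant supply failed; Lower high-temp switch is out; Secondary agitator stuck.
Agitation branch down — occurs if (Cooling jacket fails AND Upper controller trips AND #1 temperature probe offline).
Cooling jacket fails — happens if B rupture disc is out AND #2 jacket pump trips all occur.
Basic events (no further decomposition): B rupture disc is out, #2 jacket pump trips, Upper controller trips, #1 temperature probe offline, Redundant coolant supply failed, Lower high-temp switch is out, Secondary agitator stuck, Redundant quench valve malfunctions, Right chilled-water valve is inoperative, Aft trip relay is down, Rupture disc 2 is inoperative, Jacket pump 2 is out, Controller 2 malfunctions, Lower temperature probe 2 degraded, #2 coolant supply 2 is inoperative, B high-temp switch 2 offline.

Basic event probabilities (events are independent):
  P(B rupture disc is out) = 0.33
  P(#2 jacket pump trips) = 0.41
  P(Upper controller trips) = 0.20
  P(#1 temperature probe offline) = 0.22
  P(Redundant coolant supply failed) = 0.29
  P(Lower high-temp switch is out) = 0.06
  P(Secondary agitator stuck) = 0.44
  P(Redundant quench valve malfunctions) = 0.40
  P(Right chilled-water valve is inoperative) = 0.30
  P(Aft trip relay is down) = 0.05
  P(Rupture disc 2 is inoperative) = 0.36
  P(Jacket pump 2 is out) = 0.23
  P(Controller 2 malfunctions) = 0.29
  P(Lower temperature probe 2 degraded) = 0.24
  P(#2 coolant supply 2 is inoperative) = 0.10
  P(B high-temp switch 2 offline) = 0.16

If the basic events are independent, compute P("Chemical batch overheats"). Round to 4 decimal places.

0.7793

P(Cooling jacket fails) [AND] = 0.33 × 0.41 = 0.135300
P(Agitation branch down) [AND] = 0.135300 × 0.20 × 0.22 = 0.005953
P(Temperature loop unavailable) [AND] = 0.29 × 0.06 × 0.44 = 0.007656
P(Quench path down) [AND] = 0.36 × 0.23 × 0.29 = 0.024012
P(Interlock chain fails) [OR] = 1 − (1−0.30) × (1−0.05) × (1−0.024012) × (1−0.24) = 0.506736
P(Vent system inoperative) [OR] = 1 − (1−0.007656) × (1−0.40) × (1−0.506736) = 0.706307
P(Chemical batch overheats) [OR] = 1 − (1−0.005953) × (1−0.706307) × (1−0.10) × (1−0.16) = 0.779290
Rounded to 4 decimal places: P(Chemical batch overheats) ≈ 0.7793.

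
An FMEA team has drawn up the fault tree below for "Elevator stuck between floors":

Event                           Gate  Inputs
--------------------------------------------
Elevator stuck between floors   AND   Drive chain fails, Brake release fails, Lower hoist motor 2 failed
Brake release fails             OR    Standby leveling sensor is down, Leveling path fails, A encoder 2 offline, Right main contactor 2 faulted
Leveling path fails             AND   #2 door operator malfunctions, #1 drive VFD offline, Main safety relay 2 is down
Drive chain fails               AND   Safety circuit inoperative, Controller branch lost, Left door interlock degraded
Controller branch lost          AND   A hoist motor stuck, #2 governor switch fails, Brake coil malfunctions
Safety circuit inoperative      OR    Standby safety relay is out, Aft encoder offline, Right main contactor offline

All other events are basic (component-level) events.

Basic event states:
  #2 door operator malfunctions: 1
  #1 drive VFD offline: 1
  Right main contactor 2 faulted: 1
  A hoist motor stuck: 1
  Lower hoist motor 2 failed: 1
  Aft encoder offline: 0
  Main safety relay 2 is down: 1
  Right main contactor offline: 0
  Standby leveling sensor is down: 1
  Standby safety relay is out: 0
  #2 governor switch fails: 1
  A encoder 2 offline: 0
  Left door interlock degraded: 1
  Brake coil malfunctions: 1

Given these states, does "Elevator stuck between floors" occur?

Safety circuit inoperative [OR]: Standby safety relay is out=not, Aft encoder offline=not, Right main contactor offline=not → no input occurs → does not occur.
Controller branch lost [AND]: A hoist motor stuck=occurs, #2 governor switch fails=occurs, Brake coil malfunctions=occurs → all inputs occur → occurs.
Drive chain fails [AND]: Safety circuit inoperative=not, Controller branch lost=occurs, Left door interlock degraded=occurs → not all inputs occur → does not occur.
Leveling path fails [AND]: #2 door operator malfunctions=occurs, #1 drive VFD offline=occurs, Main safety relay 2 is down=occurs → all inputs occur → occurs.
Brake release fails [OR]: Standby leveling sensor is down=occurs, Leveling path fails=occurs, A encoder 2 offline=not, Right main contactor 2 faulted=occurs → at least one input occurs → occurs.
Elevator stuck between floors [AND]: Drive chain fails=not, Brake release fails=occurs, Lower hoist motor 2 failed=occurs → not all inputs occur → does not occur.

No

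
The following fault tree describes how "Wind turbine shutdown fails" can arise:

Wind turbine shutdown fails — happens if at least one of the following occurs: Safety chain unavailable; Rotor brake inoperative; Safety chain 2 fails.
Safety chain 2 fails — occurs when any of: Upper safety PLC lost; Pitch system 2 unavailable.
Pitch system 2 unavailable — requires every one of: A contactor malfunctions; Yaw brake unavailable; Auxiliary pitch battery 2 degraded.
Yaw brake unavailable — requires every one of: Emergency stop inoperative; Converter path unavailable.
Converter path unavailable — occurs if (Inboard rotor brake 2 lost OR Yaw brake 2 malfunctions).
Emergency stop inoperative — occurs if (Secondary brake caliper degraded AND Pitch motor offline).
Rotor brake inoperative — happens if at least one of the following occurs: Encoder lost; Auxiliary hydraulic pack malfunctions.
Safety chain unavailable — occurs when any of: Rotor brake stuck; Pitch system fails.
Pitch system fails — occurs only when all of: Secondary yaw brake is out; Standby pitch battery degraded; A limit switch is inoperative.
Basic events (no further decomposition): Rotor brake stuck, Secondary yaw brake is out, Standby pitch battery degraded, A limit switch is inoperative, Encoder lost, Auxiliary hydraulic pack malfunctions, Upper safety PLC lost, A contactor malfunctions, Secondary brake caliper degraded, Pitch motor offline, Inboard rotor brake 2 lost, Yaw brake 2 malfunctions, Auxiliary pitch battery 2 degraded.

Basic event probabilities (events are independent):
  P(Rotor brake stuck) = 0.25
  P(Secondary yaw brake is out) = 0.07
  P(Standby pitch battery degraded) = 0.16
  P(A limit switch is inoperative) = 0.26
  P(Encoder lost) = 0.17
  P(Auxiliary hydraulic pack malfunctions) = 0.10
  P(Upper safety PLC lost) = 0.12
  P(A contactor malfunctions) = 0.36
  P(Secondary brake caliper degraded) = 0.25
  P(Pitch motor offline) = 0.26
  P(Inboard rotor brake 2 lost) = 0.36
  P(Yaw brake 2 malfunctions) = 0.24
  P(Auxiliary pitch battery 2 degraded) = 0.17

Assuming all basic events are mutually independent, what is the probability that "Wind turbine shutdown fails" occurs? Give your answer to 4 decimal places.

P(Pitch system fails) [AND] = 0.07 × 0.16 × 0.26 = 0.002912
P(Safety chain unavailable) [OR] = 1 − (1−0.25) × (1−0.002912) = 0.252184
P(Rotor brake inoperative) [OR] = 1 − (1−0.17) × (1−0.10) = 0.253000
P(Emergency stop inoperative) [AND] = 0.25 × 0.26 = 0.065000
P(Converter path unavailable) [OR] = 1 − (1−0.36) × (1−0.24) = 0.513600
P(Yaw brake unavailable) [AND] = 0.065000 × 0.513600 = 0.033384
P(Pitch system 2 unavailable) [AND] = 0.36 × 0.033384 × 0.17 = 0.002043
P(Safety chain 2 fails) [OR] = 1 − (1−0.12) × (1−0.002043) = 0.121798
P(Wind turbine shutdown fails) [OR] = 1 − (1−0.252184) × (1−0.253000) × (1−0.121798) = 0.509420
Rounded to 4 decimal places: P(Wind turbine shutdown fails) ≈ 0.5094.

0.5094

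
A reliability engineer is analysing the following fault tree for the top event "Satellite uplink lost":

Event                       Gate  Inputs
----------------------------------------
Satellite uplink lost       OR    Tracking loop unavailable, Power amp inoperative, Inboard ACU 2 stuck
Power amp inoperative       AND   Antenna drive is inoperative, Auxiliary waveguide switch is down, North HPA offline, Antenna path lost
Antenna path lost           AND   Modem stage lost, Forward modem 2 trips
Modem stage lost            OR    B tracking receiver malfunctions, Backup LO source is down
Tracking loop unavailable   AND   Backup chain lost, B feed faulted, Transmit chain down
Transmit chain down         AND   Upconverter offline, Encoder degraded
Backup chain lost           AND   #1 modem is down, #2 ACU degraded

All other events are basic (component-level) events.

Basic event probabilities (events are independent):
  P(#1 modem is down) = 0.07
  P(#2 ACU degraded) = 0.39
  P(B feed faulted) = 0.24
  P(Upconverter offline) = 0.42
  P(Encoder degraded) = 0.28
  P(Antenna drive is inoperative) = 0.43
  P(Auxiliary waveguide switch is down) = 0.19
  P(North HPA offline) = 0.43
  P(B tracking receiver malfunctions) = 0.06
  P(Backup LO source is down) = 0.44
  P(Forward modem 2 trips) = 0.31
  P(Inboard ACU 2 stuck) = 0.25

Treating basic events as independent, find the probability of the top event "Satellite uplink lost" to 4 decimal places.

0.2544

P(Backup chain lost) [AND] = 0.07 × 0.39 = 0.027300
P(Transmit chain down) [AND] = 0.42 × 0.28 = 0.117600
P(Tracking loop unavailable) [AND] = 0.027300 × 0.24 × 0.117600 = 0.000771
P(Modem stage lost) [OR] = 1 − (1−0.06) × (1−0.44) = 0.473600
P(Antenna path lost) [AND] = 0.473600 × 0.31 = 0.146816
P(Power amp inoperative) [AND] = 0.43 × 0.19 × 0.43 × 0.146816 = 0.005158
P(Satellite uplink lost) [OR] = 1 − (1−0.000771) × (1−0.005158) × (1−0.25) = 0.254444
Rounded to 4 decimal places: P(Satellite uplink lost) ≈ 0.2544.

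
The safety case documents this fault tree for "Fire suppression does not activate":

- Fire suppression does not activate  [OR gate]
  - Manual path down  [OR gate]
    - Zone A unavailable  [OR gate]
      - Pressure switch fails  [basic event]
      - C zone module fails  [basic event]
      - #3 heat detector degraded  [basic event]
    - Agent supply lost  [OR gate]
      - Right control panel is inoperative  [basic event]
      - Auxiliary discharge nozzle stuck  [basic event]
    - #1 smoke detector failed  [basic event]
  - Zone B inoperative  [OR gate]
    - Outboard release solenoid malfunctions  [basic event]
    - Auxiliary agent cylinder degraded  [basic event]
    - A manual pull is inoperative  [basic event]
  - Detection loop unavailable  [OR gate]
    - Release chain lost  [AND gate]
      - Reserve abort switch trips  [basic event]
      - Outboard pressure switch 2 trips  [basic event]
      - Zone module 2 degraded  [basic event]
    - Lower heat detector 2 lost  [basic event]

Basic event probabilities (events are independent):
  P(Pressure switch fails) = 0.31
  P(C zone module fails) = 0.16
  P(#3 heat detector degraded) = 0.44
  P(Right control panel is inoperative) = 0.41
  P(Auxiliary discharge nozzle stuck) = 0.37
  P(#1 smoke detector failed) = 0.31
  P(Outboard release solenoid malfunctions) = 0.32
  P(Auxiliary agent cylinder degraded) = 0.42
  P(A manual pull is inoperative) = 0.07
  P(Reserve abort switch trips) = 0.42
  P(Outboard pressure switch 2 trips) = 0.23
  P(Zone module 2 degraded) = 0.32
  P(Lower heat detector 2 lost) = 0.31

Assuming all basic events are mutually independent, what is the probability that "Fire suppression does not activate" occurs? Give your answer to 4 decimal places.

P(Zone A unavailable) [OR] = 1 − (1−0.31) × (1−0.16) × (1−0.44) = 0.675424
P(Agent supply lost) [OR] = 1 − (1−0.41) × (1−0.37) = 0.628300
P(Manual path down) [OR] = 1 − (1−0.675424) × (1−0.628300) × (1−0.31) = 0.916755
P(Zone B inoperative) [OR] = 1 − (1−0.32) × (1−0.42) × (1−0.07) = 0.633208
P(Release chain lost) [AND] = 0.42 × 0.23 × 0.32 = 0.030912
P(Detection loop unavailable) [OR] = 1 − (1−0.030912) × (1−0.31) = 0.331329
P(Fire suppression does not activate) [OR] = 1 − (1−0.916755) × (1−0.633208) × (1−0.331329) = 0.979583
Rounded to 4 decimal places: P(Fire suppression does not activate) ≈ 0.9796.

0.9796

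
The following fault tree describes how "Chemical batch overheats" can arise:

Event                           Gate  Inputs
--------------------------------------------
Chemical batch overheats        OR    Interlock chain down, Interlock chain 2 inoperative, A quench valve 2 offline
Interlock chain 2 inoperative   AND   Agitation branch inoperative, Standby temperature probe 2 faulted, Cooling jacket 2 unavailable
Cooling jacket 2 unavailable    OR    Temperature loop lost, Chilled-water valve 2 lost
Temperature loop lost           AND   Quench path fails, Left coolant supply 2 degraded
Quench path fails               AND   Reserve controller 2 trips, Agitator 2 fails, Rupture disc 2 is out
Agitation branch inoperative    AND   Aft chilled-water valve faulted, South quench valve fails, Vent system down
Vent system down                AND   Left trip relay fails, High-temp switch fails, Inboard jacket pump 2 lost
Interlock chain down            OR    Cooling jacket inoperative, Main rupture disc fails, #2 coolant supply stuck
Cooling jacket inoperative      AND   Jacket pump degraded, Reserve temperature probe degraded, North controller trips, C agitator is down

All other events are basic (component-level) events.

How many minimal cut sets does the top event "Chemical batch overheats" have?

Cooling jacket inoperative [AND]: one cut set from each child combined → 1 × 1 × 1 × 1 = 1 cut set(s).
Interlock chain down [OR]: union of children's cut sets → 3 cut set(s).
Vent system down [AND]: one cut set from each child combined → 1 × 1 × 1 = 1 cut set(s).
Agitation branch inoperative [AND]: one cut set from each child combined → 1 × 1 × 1 = 1 cut set(s).
Quench path fails [AND]: one cut set from each child combined → 1 × 1 × 1 = 1 cut set(s).
Temperature loop lost [AND]: one cut set from each child combined → 1 × 1 = 1 cut set(s).
Cooling jacket 2 unavailable [OR]: union of children's cut sets → 2 cut set(s).
Interlock chain 2 inoperative [AND]: one cut set from each child combined → 1 × 1 × 2 = 2 cut set(s).
Chemical batch overheats [OR]: union of children's cut sets → 6 cut set(s).
Minimal cut sets: {C agitator is down, Jacket pump degraded, North controller trips, Reserve temperature probe degraded}; {Main rupture disc fails}; {#2 coolant supply stuck}; {Aft chilled-water valve faulted, Agitator 2 fails, High-temp switch fails, Inboard jacket pump 2 lost, Left coolant supply 2 degraded, Left trip relay fails, Reserve controller 2 trips, Rupture disc 2 is out, South quench valve fails, Standby temperature probe 2 faulted}; {Aft chilled-water valve faulted, Chilled-water valve 2 lost, High-temp switch fails, Inboard jacket pump 2 lost, Left trip relay fails, South quench valve fails, Standby temperature probe 2 faulted}; {A quench valve 2 offline}.

6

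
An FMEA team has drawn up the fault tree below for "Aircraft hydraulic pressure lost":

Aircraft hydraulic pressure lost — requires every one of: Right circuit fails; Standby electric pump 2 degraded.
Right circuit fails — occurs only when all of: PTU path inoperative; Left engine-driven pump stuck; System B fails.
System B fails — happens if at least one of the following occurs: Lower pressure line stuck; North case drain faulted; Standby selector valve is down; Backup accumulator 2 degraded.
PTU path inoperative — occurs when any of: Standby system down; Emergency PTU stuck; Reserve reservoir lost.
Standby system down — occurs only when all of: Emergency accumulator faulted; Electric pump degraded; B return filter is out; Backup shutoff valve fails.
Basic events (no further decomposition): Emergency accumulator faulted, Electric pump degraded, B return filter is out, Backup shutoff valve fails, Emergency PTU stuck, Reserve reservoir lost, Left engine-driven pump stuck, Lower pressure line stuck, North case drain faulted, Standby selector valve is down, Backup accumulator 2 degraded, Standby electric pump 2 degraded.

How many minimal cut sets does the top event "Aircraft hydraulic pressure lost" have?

Standby system down [AND]: one cut set from each child combined → 1 × 1 × 1 × 1 = 1 cut set(s).
PTU path inoperative [OR]: union of children's cut sets → 3 cut set(s).
System B fails [OR]: union of children's cut sets → 4 cut set(s).
Right circuit fails [AND]: one cut set from each child combined → 3 × 1 × 4 = 12 cut set(s).
Aircraft hydraulic pressure lost [AND]: one cut set from each child combined → 12 × 1 = 12 cut set(s).

12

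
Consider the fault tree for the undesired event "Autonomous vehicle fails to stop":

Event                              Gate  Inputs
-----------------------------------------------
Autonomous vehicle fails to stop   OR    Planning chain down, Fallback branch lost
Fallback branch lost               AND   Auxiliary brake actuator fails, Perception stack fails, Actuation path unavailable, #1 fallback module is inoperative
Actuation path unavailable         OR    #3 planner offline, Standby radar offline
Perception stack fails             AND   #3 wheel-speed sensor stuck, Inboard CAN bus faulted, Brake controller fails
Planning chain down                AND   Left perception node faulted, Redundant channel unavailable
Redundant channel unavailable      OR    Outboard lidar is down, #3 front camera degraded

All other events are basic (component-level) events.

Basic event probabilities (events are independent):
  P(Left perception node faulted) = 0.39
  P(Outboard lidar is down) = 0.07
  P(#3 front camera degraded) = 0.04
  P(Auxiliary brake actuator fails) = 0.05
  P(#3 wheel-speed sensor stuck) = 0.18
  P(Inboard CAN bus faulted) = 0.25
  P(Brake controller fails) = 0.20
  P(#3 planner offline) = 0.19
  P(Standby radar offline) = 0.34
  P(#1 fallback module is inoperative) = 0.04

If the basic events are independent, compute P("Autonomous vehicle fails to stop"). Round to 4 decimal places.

P(Redundant channel unavailable) [OR] = 1 − (1−0.07) × (1−0.04) = 0.107200
P(Planning chain down) [AND] = 0.39 × 0.107200 = 0.041808
P(Perception stack fails) [AND] = 0.18 × 0.25 × 0.20 = 0.009000
P(Actuation path unavailable) [OR] = 1 − (1−0.19) × (1−0.34) = 0.465400
P(Fallback branch lost) [AND] = 0.05 × 0.009000 × 0.465400 × 0.04 = 0.000008
P(Autonomous vehicle fails to stop) [OR] = 1 − (1−0.041808) × (1−0.000008) = 0.041816
Rounded to 4 decimal places: P(Autonomous vehicle fails to stop) ≈ 0.0418.

0.0418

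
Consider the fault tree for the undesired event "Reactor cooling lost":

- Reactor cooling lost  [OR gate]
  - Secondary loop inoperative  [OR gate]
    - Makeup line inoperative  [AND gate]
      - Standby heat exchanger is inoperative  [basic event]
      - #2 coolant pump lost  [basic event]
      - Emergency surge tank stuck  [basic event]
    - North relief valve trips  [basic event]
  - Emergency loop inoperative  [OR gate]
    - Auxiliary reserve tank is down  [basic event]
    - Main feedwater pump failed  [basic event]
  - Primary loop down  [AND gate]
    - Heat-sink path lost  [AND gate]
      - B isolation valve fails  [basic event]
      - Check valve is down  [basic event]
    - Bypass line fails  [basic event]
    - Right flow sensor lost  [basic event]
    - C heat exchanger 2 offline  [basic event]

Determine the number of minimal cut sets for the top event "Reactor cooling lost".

Makeup line inoperative [AND]: one cut set from each child combined → 1 × 1 × 1 = 1 cut set(s).
Secondary loop inoperative [OR]: union of children's cut sets → 2 cut set(s).
Emergency loop inoperative [OR]: union of children's cut sets → 2 cut set(s).
Heat-sink path lost [AND]: one cut set from each child combined → 1 × 1 = 1 cut set(s).
Primary loop down [AND]: one cut set from each child combined → 1 × 1 × 1 × 1 = 1 cut set(s).
Reactor cooling lost [OR]: union of children's cut sets → 5 cut set(s).
Minimal cut sets: {#2 coolant pump lost, Emergency surge tank stuck, Standby heat exchanger is inoperative}; {North relief valve trips}; {Auxiliary reserve tank is down}; {Main feedwater pump failed}; {B isolation valve fails, Bypass line fails, C heat exchanger 2 offline, Check valve is down, Right flow sensor lost}.

5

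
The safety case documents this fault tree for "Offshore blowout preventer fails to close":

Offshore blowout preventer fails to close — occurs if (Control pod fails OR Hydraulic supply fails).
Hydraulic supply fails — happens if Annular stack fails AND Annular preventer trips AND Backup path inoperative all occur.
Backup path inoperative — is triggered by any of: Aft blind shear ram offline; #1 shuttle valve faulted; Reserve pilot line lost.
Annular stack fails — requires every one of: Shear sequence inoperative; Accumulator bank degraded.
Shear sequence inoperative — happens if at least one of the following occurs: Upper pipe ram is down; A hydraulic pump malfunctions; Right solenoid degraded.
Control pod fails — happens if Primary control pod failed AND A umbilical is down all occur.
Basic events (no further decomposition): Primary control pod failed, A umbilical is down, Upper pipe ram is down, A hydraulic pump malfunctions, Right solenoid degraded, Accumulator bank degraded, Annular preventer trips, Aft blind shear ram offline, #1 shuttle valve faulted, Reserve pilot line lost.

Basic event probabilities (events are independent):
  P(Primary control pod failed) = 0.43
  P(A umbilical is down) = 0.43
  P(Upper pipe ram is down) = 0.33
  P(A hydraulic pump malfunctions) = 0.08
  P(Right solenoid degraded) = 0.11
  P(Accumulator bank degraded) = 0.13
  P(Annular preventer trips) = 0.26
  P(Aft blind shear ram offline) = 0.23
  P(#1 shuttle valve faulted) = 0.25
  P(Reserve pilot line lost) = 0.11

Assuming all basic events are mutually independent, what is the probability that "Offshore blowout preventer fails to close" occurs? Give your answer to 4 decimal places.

0.1909

P(Control pod fails) [AND] = 0.43 × 0.43 = 0.184900
P(Shear sequence inoperative) [OR] = 1 − (1−0.33) × (1−0.08) × (1−0.11) = 0.451404
P(Annular stack fails) [AND] = 0.451404 × 0.13 = 0.058683
P(Backup path inoperative) [OR] = 1 − (1−0.23) × (1−0.25) × (1−0.11) = 0.486025
P(Hydraulic supply fails) [AND] = 0.058683 × 0.26 × 0.486025 = 0.007416
P(Offshore blowout preventer fails to close) [OR] = 1 − (1−0.184900) × (1−0.007416) = 0.190945
Rounded to 4 decimal places: P(Offshore blowout preventer fails to close) ≈ 0.1909.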